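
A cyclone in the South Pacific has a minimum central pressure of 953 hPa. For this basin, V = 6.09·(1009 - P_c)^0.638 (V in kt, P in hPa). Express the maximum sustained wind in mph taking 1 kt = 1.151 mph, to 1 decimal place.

ΔP = 1009 − 953 = 56 hPa.
V ≈ 6.09 × 56^0.638 = 6.09 × 13.042 ≈ 79.426 kt.
79.426 × 1.151 ≈ 91.42 mph → 91.4 mph.

91.4 mph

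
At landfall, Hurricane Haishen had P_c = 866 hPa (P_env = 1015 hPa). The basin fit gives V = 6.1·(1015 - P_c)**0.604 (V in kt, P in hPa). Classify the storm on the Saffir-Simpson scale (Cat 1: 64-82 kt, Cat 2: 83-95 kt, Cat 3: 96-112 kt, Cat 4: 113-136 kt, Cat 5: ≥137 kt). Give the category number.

ΔP = 1015 − 866 = 149 hPa.
V ≈ 6.1 × 149^0.604 = 6.1 × 20.54 ≈ 125 kt.
125 kt falls in the Category 4 band.

4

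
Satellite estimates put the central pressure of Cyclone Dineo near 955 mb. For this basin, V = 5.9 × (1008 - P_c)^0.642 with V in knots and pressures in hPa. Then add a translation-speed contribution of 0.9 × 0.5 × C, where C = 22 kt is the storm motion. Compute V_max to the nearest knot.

ΔP = 1008 − 955 = 53 mb.
53^0.642 ≈ 12.793.
V ≈ 5.9 × 12.793 ≈ 75.5 kt.
Translation term: 0.9 × 0.5 × 22 = 9.9 kt.
Corrected V ≈ 85.4 kt → 85 kt.

85 kt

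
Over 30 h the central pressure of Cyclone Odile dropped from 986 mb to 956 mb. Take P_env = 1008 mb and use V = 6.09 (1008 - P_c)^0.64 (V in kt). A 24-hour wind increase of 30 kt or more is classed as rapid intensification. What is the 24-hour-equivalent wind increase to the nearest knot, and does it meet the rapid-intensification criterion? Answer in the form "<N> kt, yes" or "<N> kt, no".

26 kt, no

V₁: ΔP = 22, V ≈ 6.09 × 22^0.64 ≈ 44.03 kt.
V₂: ΔP = 52, V ≈ 6.09 × 52^0.64 ≈ 76.36 kt.
ΔV over 30 h = 32.33 kt → 24 h equivalent = 32.33 × 24/30 ≈ 25.86 kt.
26 kt < 30 kt ⇒ not rapid intensification.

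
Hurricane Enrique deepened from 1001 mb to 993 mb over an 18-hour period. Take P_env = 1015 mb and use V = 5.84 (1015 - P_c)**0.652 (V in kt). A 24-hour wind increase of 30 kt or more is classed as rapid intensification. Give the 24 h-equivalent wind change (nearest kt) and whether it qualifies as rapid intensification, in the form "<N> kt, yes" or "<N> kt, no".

15 kt, no

V₁: ΔP = 14, V ≈ 5.84 × 14^0.652 ≈ 32.64 kt.
V₂: ΔP = 22, V ≈ 5.84 × 22^0.652 ≈ 43.82 kt.
ΔV over 18 h = 11.18 kt → 24 h equivalent = 11.18 × 24/18 ≈ 14.91 kt.
15 kt < 30 kt ⇒ not rapid intensification.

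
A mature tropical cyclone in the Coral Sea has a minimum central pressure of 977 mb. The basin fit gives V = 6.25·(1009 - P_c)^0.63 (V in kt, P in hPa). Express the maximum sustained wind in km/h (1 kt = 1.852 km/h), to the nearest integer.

103 km/h

ΔP = 1009 − 977 = 32 mb.
V ≈ 6.25 × 32^0.63 = 6.25 × 8.877 ≈ 55.478 kt.
55.478 × 1.852 ≈ 102.75 km/h → 103 km/h.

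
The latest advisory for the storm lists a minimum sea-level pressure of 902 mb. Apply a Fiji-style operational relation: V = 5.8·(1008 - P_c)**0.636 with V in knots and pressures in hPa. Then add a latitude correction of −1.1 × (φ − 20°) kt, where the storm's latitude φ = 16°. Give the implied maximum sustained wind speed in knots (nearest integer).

117 kt

ΔP = 1008 − 902 = 106 mb.
106^0.636 ≈ 19.413.
V ≈ 5.8 × 19.413 ≈ 112.6 kt.
Latitude correction: −1.1 × (16 − 20) = 4.4 kt.
Corrected V ≈ 117 kt → 117 kt.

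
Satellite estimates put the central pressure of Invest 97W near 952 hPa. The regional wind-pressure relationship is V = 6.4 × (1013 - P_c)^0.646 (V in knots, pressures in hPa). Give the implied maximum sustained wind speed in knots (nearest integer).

91 kt

ΔP = 1013 − 952 = 61 hPa.
61^0.646 ≈ 14.234.
V ≈ 6.4 × 14.234 ≈ 91.1 kt.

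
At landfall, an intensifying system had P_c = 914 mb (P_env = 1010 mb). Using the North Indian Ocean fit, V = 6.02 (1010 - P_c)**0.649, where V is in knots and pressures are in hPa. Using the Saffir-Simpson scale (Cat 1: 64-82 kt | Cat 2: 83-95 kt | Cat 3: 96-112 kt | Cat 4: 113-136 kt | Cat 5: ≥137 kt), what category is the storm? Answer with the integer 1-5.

ΔP = 1010 − 914 = 96 mb.
V ≈ 6.02 × 96^0.649 = 6.02 × 19.34 ≈ 116 kt.
116 kt falls in the Category 4 band.

4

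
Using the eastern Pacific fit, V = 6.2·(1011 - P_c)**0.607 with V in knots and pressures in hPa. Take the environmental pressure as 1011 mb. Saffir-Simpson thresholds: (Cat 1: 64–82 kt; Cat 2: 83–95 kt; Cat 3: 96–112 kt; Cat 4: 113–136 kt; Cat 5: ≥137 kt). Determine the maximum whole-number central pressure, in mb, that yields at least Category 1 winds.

Category 1 begins at V = 64 kt.
Required ΔP = (64/6.2)^(1/0.607) = 10.323^1.647 ≈ 46.79 mb.
P_c ≤ 1011 − 46.79 = 964.21, so the highest integer P_c is 964 mb.

964 mb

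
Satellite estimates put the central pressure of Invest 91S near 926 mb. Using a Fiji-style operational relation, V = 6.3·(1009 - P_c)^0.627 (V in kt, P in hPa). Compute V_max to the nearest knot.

ΔP = 1009 − 926 = 83 mb.
83^0.627 ≈ 15.968.
V ≈ 6.3 × 15.968 ≈ 100.6 kt.

101 kt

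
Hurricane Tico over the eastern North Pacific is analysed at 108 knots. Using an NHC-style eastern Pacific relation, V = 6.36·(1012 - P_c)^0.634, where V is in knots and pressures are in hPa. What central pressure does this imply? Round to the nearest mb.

925 mb

ΔP = (V / 6.36)^(1/0.634) = (108/6.36)^1.577.
108/6.36 = 16.981; 16.981^1.577 ≈ 87.10 mb.
P_c = 1012 − 87.10 = 924.90 ≈ 925 mb.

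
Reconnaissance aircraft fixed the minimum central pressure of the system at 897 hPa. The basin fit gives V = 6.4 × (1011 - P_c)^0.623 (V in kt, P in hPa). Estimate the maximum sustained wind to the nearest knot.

ΔP = 1011 − 897 = 114 hPa.
114^0.623 ≈ 19.118.
V ≈ 6.4 × 19.118 ≈ 122.4 kt.

122 kt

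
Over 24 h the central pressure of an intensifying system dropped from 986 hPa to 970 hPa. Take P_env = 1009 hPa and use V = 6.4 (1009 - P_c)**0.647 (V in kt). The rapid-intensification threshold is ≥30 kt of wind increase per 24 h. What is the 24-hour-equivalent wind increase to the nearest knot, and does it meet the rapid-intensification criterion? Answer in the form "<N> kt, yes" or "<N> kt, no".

20 kt, no

V₁: ΔP = 23, V ≈ 6.4 × 23^0.647 ≈ 48.67 kt.
V₂: ΔP = 39, V ≈ 6.4 × 39^0.647 ≈ 68.49 kt.
ΔV over 24 h = 19.82 kt → 24 h equivalent = 19.82 × 24/24 ≈ 19.82 kt.
20 kt < 30 kt ⇒ not rapid intensification.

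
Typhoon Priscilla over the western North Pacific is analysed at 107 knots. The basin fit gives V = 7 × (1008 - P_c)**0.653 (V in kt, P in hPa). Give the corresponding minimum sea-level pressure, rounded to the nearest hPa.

943 hPa

ΔP = (V / 7)^(1/0.653) = (107/7)^1.531.
107/7 = 15.286; 15.286^1.531 ≈ 65.10 hPa.
P_c = 1008 − 65.10 = 942.90 ≈ 943 hPa.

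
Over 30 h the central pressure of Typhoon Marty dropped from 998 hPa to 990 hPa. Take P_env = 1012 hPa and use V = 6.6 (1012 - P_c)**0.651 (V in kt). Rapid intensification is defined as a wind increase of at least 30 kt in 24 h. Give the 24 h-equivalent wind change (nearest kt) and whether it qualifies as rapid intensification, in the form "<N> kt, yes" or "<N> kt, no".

V₁: ΔP = 14, V ≈ 6.6 × 14^0.651 ≈ 36.79 kt.
V₂: ΔP = 22, V ≈ 6.6 × 22^0.651 ≈ 49.37 kt.
ΔV over 30 h = 12.58 kt → 24 h equivalent = 12.58 × 24/30 ≈ 10.06 kt.
10 kt < 30 kt ⇒ not rapid intensification.

10 kt, no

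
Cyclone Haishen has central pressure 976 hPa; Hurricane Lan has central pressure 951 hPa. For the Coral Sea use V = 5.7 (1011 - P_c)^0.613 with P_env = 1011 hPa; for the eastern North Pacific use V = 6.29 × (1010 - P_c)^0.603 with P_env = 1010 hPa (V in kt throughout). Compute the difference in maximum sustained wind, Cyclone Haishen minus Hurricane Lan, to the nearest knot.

-23 kt

Cyclone Haishen: ΔP = 35; V ≈ 5.7 × 35^0.613 ≈ 50.40 kt.
Hurricane Lan: ΔP = 59; V ≈ 6.29 × 59^0.603 ≈ 73.53 kt.
Difference ≈ 50.40 − 73.53 = -23.13 → -23 kt.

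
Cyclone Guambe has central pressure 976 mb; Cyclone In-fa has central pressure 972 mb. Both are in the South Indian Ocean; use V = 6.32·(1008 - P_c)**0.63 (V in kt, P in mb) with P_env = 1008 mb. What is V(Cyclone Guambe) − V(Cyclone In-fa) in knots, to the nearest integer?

Cyclone Guambe: ΔP = 32; V ≈ 6.32 × 32^0.63 ≈ 56.10 kt.
Cyclone In-fa: ΔP = 36; V ≈ 6.32 × 36^0.63 ≈ 60.42 kt.
Difference ≈ 56.10 − 60.42 = -4.32 → -4 kt.

-4 kt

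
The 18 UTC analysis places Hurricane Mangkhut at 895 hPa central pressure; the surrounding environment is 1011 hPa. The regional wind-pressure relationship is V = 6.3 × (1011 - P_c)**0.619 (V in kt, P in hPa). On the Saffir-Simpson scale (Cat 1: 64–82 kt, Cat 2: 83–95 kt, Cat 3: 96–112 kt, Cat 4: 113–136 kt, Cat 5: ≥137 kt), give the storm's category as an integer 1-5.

4

ΔP = 1011 − 895 = 116 hPa.
V ≈ 6.3 × 116^0.619 = 6.3 × 18.96 ≈ 119 kt.
119 kt falls in the Category 4 band.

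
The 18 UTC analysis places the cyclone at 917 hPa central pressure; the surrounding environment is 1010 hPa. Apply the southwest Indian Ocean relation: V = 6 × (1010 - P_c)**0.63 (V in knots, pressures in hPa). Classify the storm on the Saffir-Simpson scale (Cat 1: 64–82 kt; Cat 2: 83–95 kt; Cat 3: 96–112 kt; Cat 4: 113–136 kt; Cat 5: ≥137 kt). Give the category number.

3

ΔP = 1010 − 917 = 93 hPa.
V ≈ 6 × 93^0.63 = 6 × 17.38 ≈ 104 kt.
104 kt falls in the Category 3 band.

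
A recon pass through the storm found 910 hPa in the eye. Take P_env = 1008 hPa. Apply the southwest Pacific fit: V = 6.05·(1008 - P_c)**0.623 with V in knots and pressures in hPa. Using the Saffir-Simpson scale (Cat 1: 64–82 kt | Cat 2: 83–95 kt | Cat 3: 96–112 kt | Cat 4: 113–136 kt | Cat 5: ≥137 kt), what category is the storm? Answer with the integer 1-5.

3

ΔP = 1008 − 910 = 98 hPa.
V ≈ 6.05 × 98^0.623 = 6.05 × 17.40 ≈ 105 kt.
105 kt falls in the Category 3 band.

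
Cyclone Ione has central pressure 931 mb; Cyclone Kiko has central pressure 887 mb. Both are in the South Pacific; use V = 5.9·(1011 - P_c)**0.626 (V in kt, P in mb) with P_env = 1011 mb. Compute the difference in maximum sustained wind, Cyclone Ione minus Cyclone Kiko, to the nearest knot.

-29 kt

Cyclone Ione: ΔP = 80; V ≈ 5.9 × 80^0.626 ≈ 91.66 kt.
Cyclone Kiko: ΔP = 124; V ≈ 5.9 × 124^0.626 ≈ 120.60 kt.
Difference ≈ 91.66 − 120.60 = -28.94 → -29 kt.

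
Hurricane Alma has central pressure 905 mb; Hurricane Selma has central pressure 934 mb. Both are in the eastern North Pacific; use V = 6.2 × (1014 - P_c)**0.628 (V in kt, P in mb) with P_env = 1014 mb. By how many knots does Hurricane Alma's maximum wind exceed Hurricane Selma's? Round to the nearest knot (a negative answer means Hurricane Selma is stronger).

21 kt

Hurricane Alma: ΔP = 109; V ≈ 6.2 × 109^0.628 ≈ 118.00 kt.
Hurricane Selma: ΔP = 80; V ≈ 6.2 × 80^0.628 ≈ 97.17 kt.
Difference ≈ 118.00 − 97.17 = 20.83 → 21 kt.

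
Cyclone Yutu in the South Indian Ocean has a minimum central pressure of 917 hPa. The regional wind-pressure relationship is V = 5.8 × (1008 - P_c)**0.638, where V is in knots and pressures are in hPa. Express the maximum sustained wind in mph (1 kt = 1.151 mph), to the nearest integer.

119 mph

ΔP = 1008 − 917 = 91 hPa.
V ≈ 5.8 × 91^0.638 = 5.8 × 17.777 ≈ 103.109 kt.
103.109 × 1.151 ≈ 118.68 mph → 119 mph.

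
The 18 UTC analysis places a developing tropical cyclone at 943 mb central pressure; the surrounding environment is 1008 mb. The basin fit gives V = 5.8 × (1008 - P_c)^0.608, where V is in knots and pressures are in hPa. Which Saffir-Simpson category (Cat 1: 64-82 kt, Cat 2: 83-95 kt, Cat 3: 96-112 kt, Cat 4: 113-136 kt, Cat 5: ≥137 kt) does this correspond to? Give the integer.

ΔP = 1008 − 943 = 65 mb.
V ≈ 5.8 × 65^0.608 = 5.8 × 12.65 ≈ 73 kt.
73 kt falls in the Category 1 band.

1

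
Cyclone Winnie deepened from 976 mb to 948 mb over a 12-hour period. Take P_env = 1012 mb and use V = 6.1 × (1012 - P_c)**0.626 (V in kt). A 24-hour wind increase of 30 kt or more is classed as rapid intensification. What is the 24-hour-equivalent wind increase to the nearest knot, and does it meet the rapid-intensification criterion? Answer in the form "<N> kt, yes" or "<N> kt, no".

50 kt, yes

V₁: ΔP = 36, V ≈ 6.1 × 36^0.626 ≈ 57.49 kt.
V₂: ΔP = 64, V ≈ 6.1 × 64^0.626 ≈ 82.41 kt.
ΔV over 12 h = 24.92 kt → 24 h equivalent = 24.92 × 24/12 ≈ 49.84 kt.
50 kt ≥ 30 kt ⇒ rapid intensification.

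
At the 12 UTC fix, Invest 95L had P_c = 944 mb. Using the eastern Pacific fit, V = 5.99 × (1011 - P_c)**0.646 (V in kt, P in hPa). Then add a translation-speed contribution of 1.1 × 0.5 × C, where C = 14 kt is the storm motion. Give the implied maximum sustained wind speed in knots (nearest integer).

98 kt

ΔP = 1011 − 944 = 67 mb.
67^0.646 ≈ 15.123.
V ≈ 5.99 × 15.123 ≈ 90.6 kt.
Translation term: 1.1 × 0.5 × 14 = 7.7 kt.
Corrected V ≈ 98.3 kt → 98 kt.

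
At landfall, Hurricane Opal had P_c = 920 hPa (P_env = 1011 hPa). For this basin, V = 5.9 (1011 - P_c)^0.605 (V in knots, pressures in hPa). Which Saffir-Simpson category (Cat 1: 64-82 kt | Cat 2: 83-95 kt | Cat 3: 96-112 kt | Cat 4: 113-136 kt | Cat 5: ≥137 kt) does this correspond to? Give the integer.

2

ΔP = 1011 − 920 = 91 hPa.
V ≈ 5.9 × 91^0.605 = 5.9 × 15.32 ≈ 90 kt.
90 kt falls in the Category 2 band.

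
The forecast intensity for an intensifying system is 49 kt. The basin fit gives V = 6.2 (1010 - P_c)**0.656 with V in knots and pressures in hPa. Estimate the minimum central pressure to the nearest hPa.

987 hPa

ΔP = (V / 6.2)^(1/0.656) = (49/6.2)^1.524.
49/6.2 = 7.903; 7.903^1.524 ≈ 23.37 hPa.
P_c = 1010 − 23.37 = 986.63 ≈ 987 hPa.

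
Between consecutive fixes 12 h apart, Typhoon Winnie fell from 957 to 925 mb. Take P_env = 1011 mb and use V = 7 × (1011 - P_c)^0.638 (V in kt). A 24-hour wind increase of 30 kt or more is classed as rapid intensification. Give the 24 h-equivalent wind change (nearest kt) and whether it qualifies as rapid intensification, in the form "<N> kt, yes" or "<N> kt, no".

62 kt, yes

V₁: ΔP = 54, V ≈ 7 × 54^0.638 ≈ 89.20 kt.
V₂: ΔP = 86, V ≈ 7 × 86^0.638 ≈ 120.04 kt.
ΔV over 12 h = 30.84 kt → 24 h equivalent = 30.84 × 24/12 ≈ 61.68 kt.
62 kt ≥ 30 kt ⇒ rapid intensification.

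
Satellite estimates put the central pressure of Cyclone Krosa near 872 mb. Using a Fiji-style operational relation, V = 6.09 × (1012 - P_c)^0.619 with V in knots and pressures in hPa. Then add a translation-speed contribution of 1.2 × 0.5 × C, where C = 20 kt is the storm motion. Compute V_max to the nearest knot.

142 kt

ΔP = 1012 − 872 = 140 mb.
140^0.619 ≈ 21.304.
V ≈ 6.09 × 21.304 ≈ 129.7 kt.
Translation term: 1.2 × 0.5 × 20 = 12 kt.
Corrected V ≈ 141.7 kt → 142 kt.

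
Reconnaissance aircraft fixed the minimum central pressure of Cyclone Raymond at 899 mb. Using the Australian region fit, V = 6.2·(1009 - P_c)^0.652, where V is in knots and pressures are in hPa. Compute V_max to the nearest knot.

ΔP = 1009 − 899 = 110 mb.
110^0.652 ≈ 21.428.
V ≈ 6.2 × 21.428 ≈ 132.9 kt.

133 kt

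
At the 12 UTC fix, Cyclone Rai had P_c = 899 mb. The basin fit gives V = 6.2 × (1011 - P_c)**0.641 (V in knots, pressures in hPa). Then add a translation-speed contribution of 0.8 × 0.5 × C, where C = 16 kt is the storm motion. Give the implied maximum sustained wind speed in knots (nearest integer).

134 kt

ΔP = 1011 − 899 = 112 mb.
112^0.641 ≈ 20.585.
V ≈ 6.2 × 20.585 ≈ 127.6 kt.
Translation term: 0.8 × 0.5 × 16 = 6.4 kt.
Corrected V ≈ 134 kt → 134 kt.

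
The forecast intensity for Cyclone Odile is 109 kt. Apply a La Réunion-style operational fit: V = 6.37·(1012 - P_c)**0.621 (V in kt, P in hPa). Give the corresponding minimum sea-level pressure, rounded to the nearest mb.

ΔP = (V / 6.37)^(1/0.621) = (109/6.37)^1.610.
109/6.37 = 17.111; 17.111^1.610 ≈ 96.82 mb.
P_c = 1012 − 96.82 = 915.18 ≈ 915 mb.

915 mb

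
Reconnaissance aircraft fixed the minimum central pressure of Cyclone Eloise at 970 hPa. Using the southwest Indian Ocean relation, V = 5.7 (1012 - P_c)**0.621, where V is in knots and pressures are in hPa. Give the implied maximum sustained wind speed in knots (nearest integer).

58 kt

ΔP = 1012 − 970 = 42 hPa.
42^0.621 ≈ 10.187.
V ≈ 5.7 × 10.187 ≈ 58.1 kt.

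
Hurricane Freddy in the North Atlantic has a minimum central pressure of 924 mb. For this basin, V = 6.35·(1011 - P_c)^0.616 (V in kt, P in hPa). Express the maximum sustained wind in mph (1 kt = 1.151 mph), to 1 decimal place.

ΔP = 1011 − 924 = 87 mb.
V ≈ 6.35 × 87^0.616 = 6.35 × 15.658 ≈ 99.430 kt.
99.430 × 1.151 ≈ 114.44 mph → 114.4 mph.

114.4 mph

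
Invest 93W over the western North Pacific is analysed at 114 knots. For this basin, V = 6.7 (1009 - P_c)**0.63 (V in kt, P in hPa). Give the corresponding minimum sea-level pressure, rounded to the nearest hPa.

ΔP = (V / 6.7)^(1/0.63) = (114/6.7)^1.587.
114/6.7 = 17.015; 17.015^1.587 ≈ 89.89 hPa.
P_c = 1009 − 89.89 = 919.11 ≈ 919 hPa.

919 hPa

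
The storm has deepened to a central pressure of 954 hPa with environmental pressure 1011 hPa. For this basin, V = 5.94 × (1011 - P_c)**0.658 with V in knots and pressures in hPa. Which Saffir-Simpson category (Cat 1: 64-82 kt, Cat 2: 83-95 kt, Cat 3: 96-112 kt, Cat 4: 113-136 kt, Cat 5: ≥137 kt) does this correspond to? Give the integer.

ΔP = 1011 − 954 = 57 hPa.
V ≈ 5.94 × 57^0.658 = 5.94 × 14.30 ≈ 85 kt.
85 kt falls in the Category 2 band.

2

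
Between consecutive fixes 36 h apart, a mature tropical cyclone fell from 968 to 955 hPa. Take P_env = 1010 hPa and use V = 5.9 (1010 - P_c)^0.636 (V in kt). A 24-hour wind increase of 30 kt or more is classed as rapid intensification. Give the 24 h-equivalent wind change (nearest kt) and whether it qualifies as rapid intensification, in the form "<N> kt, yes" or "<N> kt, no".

V₁: ΔP = 42, V ≈ 5.9 × 42^0.636 ≈ 63.57 kt.
V₂: ΔP = 55, V ≈ 5.9 × 55^0.636 ≈ 75.46 kt.
ΔV over 36 h = 11.89 kt → 24 h equivalent = 11.89 × 24/36 ≈ 7.93 kt.
8 kt < 30 kt ⇒ not rapid intensification.

8 kt, no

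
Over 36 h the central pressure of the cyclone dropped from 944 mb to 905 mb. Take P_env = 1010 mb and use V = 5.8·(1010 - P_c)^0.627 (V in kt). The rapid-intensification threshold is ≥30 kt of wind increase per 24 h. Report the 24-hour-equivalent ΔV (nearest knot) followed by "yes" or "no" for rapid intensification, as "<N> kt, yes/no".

V₁: ΔP = 66, V ≈ 5.8 × 66^0.627 ≈ 80.22 kt.
V₂: ΔP = 105, V ≈ 5.8 × 105^0.627 ≈ 107.33 kt.
ΔV over 36 h = 27.11 kt → 24 h equivalent = 27.11 × 24/36 ≈ 18.07 kt.
18 kt < 30 kt ⇒ not rapid intensification.

18 kt, no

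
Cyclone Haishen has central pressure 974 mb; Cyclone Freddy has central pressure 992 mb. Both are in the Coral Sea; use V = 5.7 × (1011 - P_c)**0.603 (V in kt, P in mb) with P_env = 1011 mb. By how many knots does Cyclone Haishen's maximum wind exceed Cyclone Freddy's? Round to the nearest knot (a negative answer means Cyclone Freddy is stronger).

17 kt

Cyclone Haishen: ΔP = 37; V ≈ 5.7 × 37^0.603 ≈ 50.29 kt.
Cyclone Freddy: ΔP = 19; V ≈ 5.7 × 19^0.603 ≈ 33.65 kt.
Difference ≈ 50.29 − 33.65 = 16.64 → 17 kt.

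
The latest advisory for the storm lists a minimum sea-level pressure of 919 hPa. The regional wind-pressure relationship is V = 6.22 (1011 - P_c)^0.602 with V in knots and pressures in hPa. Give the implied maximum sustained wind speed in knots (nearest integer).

95 kt

ΔP = 1011 − 919 = 92 hPa.
92^0.602 ≈ 15.212.
V ≈ 6.22 × 15.212 ≈ 94.6 kt.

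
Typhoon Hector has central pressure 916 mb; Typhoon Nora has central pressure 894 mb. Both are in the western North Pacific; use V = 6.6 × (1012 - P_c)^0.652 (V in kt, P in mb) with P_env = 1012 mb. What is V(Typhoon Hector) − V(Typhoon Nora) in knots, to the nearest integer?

-19 kt

Typhoon Hector: ΔP = 96; V ≈ 6.6 × 96^0.652 ≈ 129.42 kt.
Typhoon Nora: ΔP = 118; V ≈ 6.6 × 118^0.652 ≈ 148.05 kt.
Difference ≈ 129.42 − 148.05 = -18.63 → -19 kt.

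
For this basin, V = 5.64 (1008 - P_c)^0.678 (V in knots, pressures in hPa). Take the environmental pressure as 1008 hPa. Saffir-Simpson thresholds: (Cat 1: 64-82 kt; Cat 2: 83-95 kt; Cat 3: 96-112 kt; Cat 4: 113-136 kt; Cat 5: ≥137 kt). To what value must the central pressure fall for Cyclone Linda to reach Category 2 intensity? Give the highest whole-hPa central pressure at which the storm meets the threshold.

955 hPa

Category 2 begins at V = 83 kt.
Required ΔP = (83/5.64)^(1/0.678) = 14.716^1.475 ≈ 52.77 hPa.
P_c ≤ 1008 − 52.77 = 955.23, so the highest integer P_c is 955 hPa.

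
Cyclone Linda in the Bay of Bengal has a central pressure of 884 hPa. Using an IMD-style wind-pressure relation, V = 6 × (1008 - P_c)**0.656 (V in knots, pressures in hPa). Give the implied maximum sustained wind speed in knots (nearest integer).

142 kt

ΔP = 1008 − 884 = 124 hPa.
124^0.656 ≈ 23.620.
V ≈ 6 × 23.620 ≈ 141.7 kt.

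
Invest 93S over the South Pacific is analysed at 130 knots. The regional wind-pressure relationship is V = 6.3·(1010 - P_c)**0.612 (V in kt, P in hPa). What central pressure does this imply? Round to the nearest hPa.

ΔP = (V / 6.3)^(1/0.612) = (130/6.3)^1.634.
130/6.3 = 20.635; 20.635^1.634 ≈ 140.62 hPa.
P_c = 1010 − 140.62 = 869.38 ≈ 869 hPa.

869 hPa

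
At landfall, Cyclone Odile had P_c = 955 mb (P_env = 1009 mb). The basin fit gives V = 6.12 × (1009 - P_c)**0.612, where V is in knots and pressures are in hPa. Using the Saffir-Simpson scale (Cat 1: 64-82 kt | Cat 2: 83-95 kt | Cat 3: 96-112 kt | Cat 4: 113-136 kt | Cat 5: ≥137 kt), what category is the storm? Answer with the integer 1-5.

1

ΔP = 1009 − 955 = 54 mb.
V ≈ 6.12 × 54^0.612 = 6.12 × 11.49 ≈ 70 kt.
70 kt falls in the Category 1 band.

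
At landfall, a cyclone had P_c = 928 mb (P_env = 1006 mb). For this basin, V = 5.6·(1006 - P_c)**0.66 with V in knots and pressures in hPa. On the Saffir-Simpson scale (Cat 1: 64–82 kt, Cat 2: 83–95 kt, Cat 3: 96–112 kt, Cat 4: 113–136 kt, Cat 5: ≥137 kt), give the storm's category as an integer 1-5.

3

ΔP = 1006 − 928 = 78 mb.
V ≈ 5.6 × 78^0.66 = 5.6 × 17.73 ≈ 99 kt.
99 kt falls in the Category 3 band.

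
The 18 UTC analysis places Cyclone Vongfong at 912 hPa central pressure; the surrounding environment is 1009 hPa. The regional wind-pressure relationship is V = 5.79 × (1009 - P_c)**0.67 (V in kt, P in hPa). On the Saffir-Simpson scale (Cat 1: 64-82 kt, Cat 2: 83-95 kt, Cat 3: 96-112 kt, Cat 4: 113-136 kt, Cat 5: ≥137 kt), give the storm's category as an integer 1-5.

4

ΔP = 1009 − 912 = 97 hPa.
V ≈ 5.79 × 97^0.67 = 5.79 × 21.44 ≈ 124 kt.
124 kt falls in the Category 4 band.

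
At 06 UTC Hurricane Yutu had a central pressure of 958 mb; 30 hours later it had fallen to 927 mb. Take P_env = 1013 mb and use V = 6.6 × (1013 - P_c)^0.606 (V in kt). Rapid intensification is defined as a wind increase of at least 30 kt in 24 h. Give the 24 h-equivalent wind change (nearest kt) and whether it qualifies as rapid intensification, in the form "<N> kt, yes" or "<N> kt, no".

19 kt, no

V₁: ΔP = 55, V ≈ 6.6 × 55^0.606 ≈ 74.85 kt.
V₂: ΔP = 86, V ≈ 6.6 × 86^0.606 ≈ 98.14 kt.
ΔV over 30 h = 23.29 kt → 24 h equivalent = 23.29 × 24/30 ≈ 18.63 kt.
19 kt < 30 kt ⇒ not rapid intensification.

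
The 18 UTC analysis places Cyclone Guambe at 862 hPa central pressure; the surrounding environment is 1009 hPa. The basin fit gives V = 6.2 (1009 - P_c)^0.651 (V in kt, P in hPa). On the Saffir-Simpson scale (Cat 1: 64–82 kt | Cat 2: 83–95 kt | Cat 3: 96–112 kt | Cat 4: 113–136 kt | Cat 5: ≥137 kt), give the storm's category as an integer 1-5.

5

ΔP = 1009 − 862 = 147 hPa.
V ≈ 6.2 × 147^0.651 = 6.2 × 25.76 ≈ 160 kt.
160 kt falls in the Category 5 band.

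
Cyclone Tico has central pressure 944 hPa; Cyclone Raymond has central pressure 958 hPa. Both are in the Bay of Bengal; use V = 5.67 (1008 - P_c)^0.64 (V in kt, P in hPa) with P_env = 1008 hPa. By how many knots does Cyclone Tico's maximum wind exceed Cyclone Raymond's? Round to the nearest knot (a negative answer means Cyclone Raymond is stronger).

Cyclone Tico: ΔP = 64; V ≈ 5.67 × 64^0.64 ≈ 81.20 kt.
Cyclone Raymond: ΔP = 50; V ≈ 5.67 × 50^0.64 ≈ 69.33 kt.
Difference ≈ 81.20 − 69.33 = 11.87 → 12 kt.

12 kt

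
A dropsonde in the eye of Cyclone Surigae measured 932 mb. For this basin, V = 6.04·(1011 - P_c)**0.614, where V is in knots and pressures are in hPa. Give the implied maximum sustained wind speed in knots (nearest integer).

88 kt

ΔP = 1011 − 932 = 79 mb.
79^0.614 ≈ 14.627.
V ≈ 6.04 × 14.627 ≈ 88.3 kt.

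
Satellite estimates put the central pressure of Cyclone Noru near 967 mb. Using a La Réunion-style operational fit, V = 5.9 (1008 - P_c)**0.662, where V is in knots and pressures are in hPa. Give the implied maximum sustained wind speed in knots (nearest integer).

69 kt

ΔP = 1008 − 967 = 41 mb.
41^0.662 ≈ 11.686.
V ≈ 5.9 × 11.686 ≈ 68.9 kt.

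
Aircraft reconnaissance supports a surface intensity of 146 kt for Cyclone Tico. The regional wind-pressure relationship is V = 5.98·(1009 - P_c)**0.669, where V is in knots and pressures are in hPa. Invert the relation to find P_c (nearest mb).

ΔP = (V / 5.98)^(1/0.669) = (146/5.98)^1.495.
146/5.98 = 24.415; 24.415^1.495 ≈ 118.64 mb.
P_c = 1009 − 118.64 = 890.36 ≈ 890 mb.

890 mb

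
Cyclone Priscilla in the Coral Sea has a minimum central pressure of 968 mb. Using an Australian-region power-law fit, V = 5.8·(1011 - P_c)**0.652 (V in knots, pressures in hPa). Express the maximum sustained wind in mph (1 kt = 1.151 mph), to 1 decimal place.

ΔP = 1011 − 968 = 43 mb.
V ≈ 5.8 × 43^0.652 = 5.8 × 11.615 ≈ 67.367 kt.
67.367 × 1.151 ≈ 77.54 mph → 77.5 mph.

77.5 mph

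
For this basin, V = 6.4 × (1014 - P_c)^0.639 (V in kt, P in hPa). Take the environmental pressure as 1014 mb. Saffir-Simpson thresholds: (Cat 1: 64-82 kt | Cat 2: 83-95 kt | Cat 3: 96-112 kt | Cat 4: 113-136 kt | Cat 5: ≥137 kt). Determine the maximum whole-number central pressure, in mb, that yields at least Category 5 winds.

Category 5 begins at V = 137 kt.
Required ΔP = (137/6.4)^(1/0.639) = 21.406^1.565 ≈ 120.84 mb.
P_c ≤ 1014 − 120.84 = 893.16, so the highest integer P_c is 893 mb.

893 mb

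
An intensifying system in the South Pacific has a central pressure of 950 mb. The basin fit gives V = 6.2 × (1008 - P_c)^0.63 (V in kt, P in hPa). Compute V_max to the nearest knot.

ΔP = 1008 − 950 = 58 mb.
58^0.63 ≈ 12.911.
V ≈ 6.2 × 12.911 ≈ 80.0 kt.

80 kt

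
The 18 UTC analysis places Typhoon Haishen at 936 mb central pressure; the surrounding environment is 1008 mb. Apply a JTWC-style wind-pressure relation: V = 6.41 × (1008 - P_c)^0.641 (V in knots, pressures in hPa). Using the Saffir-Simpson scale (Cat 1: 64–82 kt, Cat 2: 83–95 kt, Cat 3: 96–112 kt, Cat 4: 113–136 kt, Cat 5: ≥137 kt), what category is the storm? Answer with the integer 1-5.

3

ΔP = 1008 − 936 = 72 mb.
V ≈ 6.41 × 72^0.641 = 6.41 × 15.51 ≈ 99 kt.
99 kt falls in the Category 3 band.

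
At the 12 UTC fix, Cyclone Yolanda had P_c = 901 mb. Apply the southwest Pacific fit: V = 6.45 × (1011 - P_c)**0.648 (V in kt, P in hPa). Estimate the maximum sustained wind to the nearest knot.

136 kt

ΔP = 1011 − 901 = 110 mb.
110^0.648 ≈ 21.029.
V ≈ 6.45 × 21.029 ≈ 135.6 kt.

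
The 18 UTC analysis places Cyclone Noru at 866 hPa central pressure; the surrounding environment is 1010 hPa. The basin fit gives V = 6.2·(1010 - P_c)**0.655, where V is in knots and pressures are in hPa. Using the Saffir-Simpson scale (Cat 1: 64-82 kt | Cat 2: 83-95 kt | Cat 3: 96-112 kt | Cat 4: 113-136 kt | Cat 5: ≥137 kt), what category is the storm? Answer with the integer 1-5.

ΔP = 1010 − 866 = 144 hPa.
V ≈ 6.2 × 144^0.655 = 6.2 × 25.93 ≈ 161 kt.
161 kt falls in the Category 5 band.

5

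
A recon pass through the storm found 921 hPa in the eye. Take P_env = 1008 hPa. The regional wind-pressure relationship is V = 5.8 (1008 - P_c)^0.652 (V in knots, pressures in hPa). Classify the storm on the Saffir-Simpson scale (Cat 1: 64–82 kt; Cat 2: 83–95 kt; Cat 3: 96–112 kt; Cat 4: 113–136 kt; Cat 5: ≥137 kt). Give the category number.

ΔP = 1008 − 921 = 87 hPa.
V ≈ 5.8 × 87^0.652 = 5.8 × 18.39 ≈ 107 kt.
107 kt falls in the Category 3 band.

3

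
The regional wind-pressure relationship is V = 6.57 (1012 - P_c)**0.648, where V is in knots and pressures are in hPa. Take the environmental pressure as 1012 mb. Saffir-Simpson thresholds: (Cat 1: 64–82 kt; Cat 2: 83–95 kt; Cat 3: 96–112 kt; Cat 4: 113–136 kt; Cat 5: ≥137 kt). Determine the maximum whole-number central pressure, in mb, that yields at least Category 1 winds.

978 mb

Category 1 begins at V = 64 kt.
Required ΔP = (64/6.57)^(1/0.648) = 9.741^1.543 ≈ 33.55 mb.
P_c ≤ 1012 − 33.55 = 978.45, so the highest integer P_c is 978 mb.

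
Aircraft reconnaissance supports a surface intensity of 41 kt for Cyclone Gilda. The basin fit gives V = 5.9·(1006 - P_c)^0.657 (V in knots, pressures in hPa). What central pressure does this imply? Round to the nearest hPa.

ΔP = (V / 5.9)^(1/0.657) = (41/5.9)^1.522.
41/5.9 = 6.949; 6.949^1.522 ≈ 19.12 hPa.
P_c = 1006 − 19.12 = 986.88 ≈ 987 hPa.

987 hPa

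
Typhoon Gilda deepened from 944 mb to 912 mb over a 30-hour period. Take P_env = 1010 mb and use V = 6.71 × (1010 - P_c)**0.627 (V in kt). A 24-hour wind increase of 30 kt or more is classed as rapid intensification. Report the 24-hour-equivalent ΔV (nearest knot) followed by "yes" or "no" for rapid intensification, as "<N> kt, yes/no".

21 kt, no

V₁: ΔP = 66, V ≈ 6.71 × 66^0.627 ≈ 92.81 kt.
V₂: ΔP = 98, V ≈ 6.71 × 98^0.627 ≈ 118.91 kt.
ΔV over 30 h = 26.10 kt → 24 h equivalent = 26.10 × 24/30 ≈ 20.88 kt.
21 kt < 30 kt ⇒ not rapid intensification.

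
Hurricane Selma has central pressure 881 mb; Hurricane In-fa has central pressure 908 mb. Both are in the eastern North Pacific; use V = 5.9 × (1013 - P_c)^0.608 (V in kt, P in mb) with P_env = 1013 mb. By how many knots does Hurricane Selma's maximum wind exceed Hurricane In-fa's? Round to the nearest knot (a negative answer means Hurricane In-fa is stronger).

Hurricane Selma: ΔP = 132; V ≈ 5.9 × 132^0.608 ≈ 114.86 kt.
Hurricane In-fa: ΔP = 105; V ≈ 5.9 × 105^0.608 ≈ 99.94 kt.
Difference ≈ 114.86 − 99.94 = 14.92 → 15 kt.

15 kt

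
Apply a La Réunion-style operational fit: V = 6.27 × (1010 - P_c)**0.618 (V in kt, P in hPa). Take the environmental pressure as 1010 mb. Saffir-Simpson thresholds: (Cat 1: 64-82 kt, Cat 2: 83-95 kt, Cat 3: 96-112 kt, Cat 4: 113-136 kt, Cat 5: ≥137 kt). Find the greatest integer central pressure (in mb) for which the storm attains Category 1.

967 mb

Category 1 begins at V = 64 kt.
Required ΔP = (64/6.27)^(1/0.618) = 10.207^1.618 ≈ 42.91 mb.
P_c ≤ 1010 − 42.91 = 967.09, so the highest integer P_c is 967 mb.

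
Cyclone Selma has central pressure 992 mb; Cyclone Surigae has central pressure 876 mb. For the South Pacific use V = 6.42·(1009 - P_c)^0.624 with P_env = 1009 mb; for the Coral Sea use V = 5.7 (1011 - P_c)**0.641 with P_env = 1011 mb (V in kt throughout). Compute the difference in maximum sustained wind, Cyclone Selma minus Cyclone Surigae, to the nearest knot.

-95 kt

Cyclone Selma: ΔP = 17; V ≈ 6.42 × 17^0.624 ≈ 37.61 kt.
Cyclone Surigae: ΔP = 135; V ≈ 5.7 × 135^0.641 ≈ 132.26 kt.
Difference ≈ 37.61 − 132.26 = -94.65 → -95 kt.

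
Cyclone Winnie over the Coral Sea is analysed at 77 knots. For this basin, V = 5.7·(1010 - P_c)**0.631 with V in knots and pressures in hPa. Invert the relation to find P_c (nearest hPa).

948 hPa

ΔP = (V / 5.7)^(1/0.631) = (77/5.7)^1.585.
77/5.7 = 13.509; 13.509^1.585 ≈ 61.91 hPa.
P_c = 1010 − 61.91 = 948.09 ≈ 948 hPa.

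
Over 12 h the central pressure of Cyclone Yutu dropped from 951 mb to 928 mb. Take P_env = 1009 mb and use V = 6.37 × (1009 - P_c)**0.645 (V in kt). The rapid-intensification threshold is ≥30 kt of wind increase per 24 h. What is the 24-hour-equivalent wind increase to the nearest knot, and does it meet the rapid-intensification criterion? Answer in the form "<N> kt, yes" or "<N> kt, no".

V₁: ΔP = 58, V ≈ 6.37 × 58^0.645 ≈ 87.41 kt.
V₂: ΔP = 81, V ≈ 6.37 × 81^0.645 ≈ 108.42 kt.
ΔV over 12 h = 21.01 kt → 24 h equivalent = 21.01 × 24/12 ≈ 42.02 kt.
42 kt ≥ 30 kt ⇒ rapid intensification.

42 kt, yes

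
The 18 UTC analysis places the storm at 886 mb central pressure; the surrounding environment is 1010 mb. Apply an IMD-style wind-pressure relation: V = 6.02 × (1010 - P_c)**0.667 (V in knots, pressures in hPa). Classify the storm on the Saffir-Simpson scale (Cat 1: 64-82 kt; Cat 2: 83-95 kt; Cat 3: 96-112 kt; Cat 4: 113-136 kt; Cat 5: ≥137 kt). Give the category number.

5

ΔP = 1010 − 886 = 124 mb.
V ≈ 6.02 × 124^0.667 = 6.02 × 24.91 ≈ 150 kt.
150 kt falls in the Category 5 band.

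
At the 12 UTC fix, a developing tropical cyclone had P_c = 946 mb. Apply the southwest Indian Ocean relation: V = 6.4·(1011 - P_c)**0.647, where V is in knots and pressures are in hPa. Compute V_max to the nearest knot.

95 kt

ΔP = 1011 − 946 = 65 mb.
65^0.647 ≈ 14.892.
V ≈ 6.4 × 14.892 ≈ 95.3 kt.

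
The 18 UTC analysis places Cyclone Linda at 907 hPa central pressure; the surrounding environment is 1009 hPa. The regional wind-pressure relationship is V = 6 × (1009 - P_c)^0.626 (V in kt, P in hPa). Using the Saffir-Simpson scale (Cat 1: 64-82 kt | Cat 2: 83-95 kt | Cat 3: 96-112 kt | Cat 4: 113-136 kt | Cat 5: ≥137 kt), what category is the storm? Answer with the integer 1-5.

3

ΔP = 1009 − 907 = 102 hPa.
V ≈ 6 × 102^0.626 = 6 × 18.09 ≈ 109 kt.
109 kt falls in the Category 3 band.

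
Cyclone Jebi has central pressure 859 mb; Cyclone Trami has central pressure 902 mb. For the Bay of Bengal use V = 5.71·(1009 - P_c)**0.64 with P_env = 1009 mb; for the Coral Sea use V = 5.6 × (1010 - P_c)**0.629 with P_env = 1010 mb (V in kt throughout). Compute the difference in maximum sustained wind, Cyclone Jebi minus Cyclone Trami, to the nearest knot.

Cyclone Jebi: ΔP = 150; V ≈ 5.71 × 150^0.64 ≈ 141.04 kt.
Cyclone Trami: ΔP = 108; V ≈ 5.6 × 108^0.629 ≈ 106.47 kt.
Difference ≈ 141.04 − 106.47 = 34.57 → 35 kt.

35 kt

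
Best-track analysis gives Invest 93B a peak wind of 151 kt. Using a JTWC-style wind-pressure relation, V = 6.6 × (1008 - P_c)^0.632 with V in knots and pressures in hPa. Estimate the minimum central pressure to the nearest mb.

ΔP = (V / 6.6)^(1/0.632) = (151/6.6)^1.582.
151/6.6 = 22.879; 22.879^1.582 ≈ 141.58 mb.
P_c = 1008 − 141.58 = 866.42 ≈ 866 mb.

866 mb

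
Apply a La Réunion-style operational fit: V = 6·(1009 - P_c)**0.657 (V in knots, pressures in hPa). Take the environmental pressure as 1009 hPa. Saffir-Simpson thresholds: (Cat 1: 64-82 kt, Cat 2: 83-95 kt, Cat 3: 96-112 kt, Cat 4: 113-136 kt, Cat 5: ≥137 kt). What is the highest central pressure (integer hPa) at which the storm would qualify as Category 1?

Category 1 begins at V = 64 kt.
Required ΔP = (64/6)^(1/0.657) = 10.667^1.522 ≈ 36.71 hPa.
P_c ≤ 1009 − 36.71 = 972.29, so the highest integer P_c is 972 hPa.

972 hPa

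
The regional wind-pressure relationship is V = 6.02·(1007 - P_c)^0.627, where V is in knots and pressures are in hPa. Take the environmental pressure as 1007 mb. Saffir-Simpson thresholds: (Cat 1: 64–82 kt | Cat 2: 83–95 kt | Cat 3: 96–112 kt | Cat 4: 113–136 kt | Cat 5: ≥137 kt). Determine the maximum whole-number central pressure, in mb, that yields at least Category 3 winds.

Category 3 begins at V = 96 kt.
Required ΔP = (96/6.02)^(1/0.627) = 15.947^1.595 ≈ 82.82 mb.
P_c ≤ 1007 − 82.82 = 924.18, so the highest integer P_c is 924 mb.

924 mb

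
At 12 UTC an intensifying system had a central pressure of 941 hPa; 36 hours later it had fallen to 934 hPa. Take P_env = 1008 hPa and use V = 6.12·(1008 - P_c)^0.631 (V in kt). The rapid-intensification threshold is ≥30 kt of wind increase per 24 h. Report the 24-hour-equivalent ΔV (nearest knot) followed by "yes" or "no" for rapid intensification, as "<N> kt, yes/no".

4 kt, no

V₁: ΔP = 67, V ≈ 6.12 × 67^0.631 ≈ 86.90 kt.
V₂: ΔP = 74, V ≈ 6.12 × 74^0.631 ≈ 92.52 kt.
ΔV over 36 h = 5.62 kt → 24 h equivalent = 5.62 × 24/36 ≈ 3.75 kt.
4 kt < 30 kt ⇒ not rapid intensification.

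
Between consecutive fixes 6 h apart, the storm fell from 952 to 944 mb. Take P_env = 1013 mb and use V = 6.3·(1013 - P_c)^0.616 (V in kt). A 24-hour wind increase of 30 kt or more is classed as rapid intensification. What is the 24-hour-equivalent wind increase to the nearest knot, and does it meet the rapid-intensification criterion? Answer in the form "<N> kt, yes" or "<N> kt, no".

25 kt, no

V₁: ΔP = 61, V ≈ 6.3 × 61^0.616 ≈ 79.27 kt.
V₂: ΔP = 69, V ≈ 6.3 × 69^0.616 ≈ 85.52 kt.
ΔV over 6 h = 6.25 kt → 24 h equivalent = 6.25 × 24/6 ≈ 25.00 kt.
25 kt < 30 kt ⇒ not rapid intensification.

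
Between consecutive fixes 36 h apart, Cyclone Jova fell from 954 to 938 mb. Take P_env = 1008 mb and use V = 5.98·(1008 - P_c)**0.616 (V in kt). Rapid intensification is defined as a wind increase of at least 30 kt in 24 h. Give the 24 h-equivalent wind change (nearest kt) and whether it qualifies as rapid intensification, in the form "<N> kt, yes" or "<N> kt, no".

V₁: ΔP = 54, V ≈ 5.98 × 54^0.616 ≈ 69.80 kt.
V₂: ΔP = 70, V ≈ 5.98 × 70^0.616 ≈ 81.90 kt.
ΔV over 36 h = 12.10 kt → 24 h equivalent = 12.10 × 24/36 ≈ 8.07 kt.
8 kt < 30 kt ⇒ not rapid intensification.

8 kt, no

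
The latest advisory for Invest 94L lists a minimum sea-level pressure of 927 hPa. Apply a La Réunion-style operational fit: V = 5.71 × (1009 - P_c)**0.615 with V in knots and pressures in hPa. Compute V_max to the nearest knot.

ΔP = 1009 − 927 = 82 hPa.
82^0.615 ≈ 15.031.
V ≈ 5.71 × 15.031 ≈ 85.8 kt.

86 kt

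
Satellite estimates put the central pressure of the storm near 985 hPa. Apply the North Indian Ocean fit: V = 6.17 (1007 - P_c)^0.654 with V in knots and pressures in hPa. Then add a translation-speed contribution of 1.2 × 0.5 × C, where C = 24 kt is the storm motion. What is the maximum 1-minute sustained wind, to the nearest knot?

61 kt

ΔP = 1007 − 985 = 22 hPa.
22^0.654 ≈ 7.550.
V ≈ 6.17 × 7.550 ≈ 46.6 kt.
Translation term: 1.2 × 0.5 × 24 = 14.4 kt.
Corrected V ≈ 61 kt → 61 kt.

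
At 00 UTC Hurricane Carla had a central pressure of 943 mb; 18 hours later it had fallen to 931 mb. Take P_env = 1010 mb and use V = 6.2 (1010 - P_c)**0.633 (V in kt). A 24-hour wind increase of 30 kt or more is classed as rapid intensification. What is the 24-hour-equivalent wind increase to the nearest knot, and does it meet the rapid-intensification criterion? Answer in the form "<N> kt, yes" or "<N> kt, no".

V₁: ΔP = 67, V ≈ 6.2 × 67^0.633 ≈ 88.78 kt.
V₂: ΔP = 79, V ≈ 6.2 × 79^0.633 ≈ 98.53 kt.
ΔV over 18 h = 9.75 kt → 24 h equivalent = 9.75 × 24/18 ≈ 13.00 kt.
13 kt < 30 kt ⇒ not rapid intensification.

13 kt, no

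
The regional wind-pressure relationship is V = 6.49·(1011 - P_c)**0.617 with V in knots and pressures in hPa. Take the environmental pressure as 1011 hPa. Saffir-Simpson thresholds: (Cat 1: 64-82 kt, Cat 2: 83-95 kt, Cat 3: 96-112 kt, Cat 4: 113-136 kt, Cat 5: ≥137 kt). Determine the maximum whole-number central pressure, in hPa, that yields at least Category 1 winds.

970 hPa

Category 1 begins at V = 64 kt.
Required ΔP = (64/6.49)^(1/0.617) = 9.861^1.621 ≈ 40.82 hPa.
P_c ≤ 1011 − 40.82 = 970.18, so the highest integer P_c is 970 hPa.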